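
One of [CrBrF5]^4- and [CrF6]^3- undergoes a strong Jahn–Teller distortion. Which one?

[CrBrF5]^4-

[CrBrF5]^4-: Each bromide is −1; each fluoride is −1; balancing the −4 overall charge requires Cr(II). Group 6 minus oxidation state 2 gives a d⁴ configuration. Bromide and fluoride are weak-field ligands for a first-row metal, so the complex is high-spin. The t₂g³e_g¹ (high-spin) configuration has an unevenly filled e_g set; the Jahn–Teller theorem predicts a tetragonal distortion (typically axial elongation) to lift the degeneracy.
[CrF6]^3-: Summing ligand charges against the −3 overall charge gives an oxidation state of +3 for chromium. Chromium is a group-6 element; Cr(III) is therefore d³. The d³ configuration leaves the e_g set evenly filled (or empty) — no strong Jahn–Teller driving force.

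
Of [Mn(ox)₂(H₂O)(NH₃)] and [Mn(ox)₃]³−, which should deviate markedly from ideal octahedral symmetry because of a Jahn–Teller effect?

[Mn(ox)₃]³−

[Mn(ox)₂(H₂O)(NH₃)]: Ligand charges: each oxalate is −2; water is neutral; ammonia is neutral. With an overall charge of 0 the manganese centre must be in the +4 oxidation state. Manganese is a group-7 element; Mn(IV) is therefore d³. The d³ configuration leaves the e_g set evenly filled (or empty) — no strong Jahn–Teller driving force.
[Mn(ox)₃]³−: Each oxalate is −2; balancing the −3 overall charge requires Mn(III). Mn sits in group 7, so the d-electron count is 7 − 3 = 4. Oxalate is a weak-field ligand for a first-row metal, so the complex is high-spin. The t₂g³e_g¹ (high-spin) configuration has an unevenly filled e_g set; the Jahn–Teller theorem predicts a tetragonal distortion (typically axial elongation) to lift the degeneracy.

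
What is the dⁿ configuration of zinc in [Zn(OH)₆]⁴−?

Summing ligand charges against the −4 overall charge gives an oxidation state of +2 for zinc.
Zinc is a group-12 element; Zn(II) is therefore d¹⁰.

d10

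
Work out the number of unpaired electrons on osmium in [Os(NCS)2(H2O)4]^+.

1

Ligand charges: each isothiocyanate is −1; water is neutral. With an overall charge of +1 the osmium centre must be in the +3 oxidation state.
Os sits in group 8, so the d-electron count is 8 − 3 = 5.
The spin state decides the count: a 5d ion has a large Δₒ and is invariably low-spin.
An octahedral low-spin d⁵ ion is t₂g⁵e_g⁰, giving 1 unpaired electron.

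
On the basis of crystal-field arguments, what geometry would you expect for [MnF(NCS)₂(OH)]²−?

Ligand charges: each fluoride is −1; each isothiocyanate is −1; each hydroxide is −1. With an overall charge of −2 the manganese centre must be in the +2 oxidation state.
Manganese is a group-7 element; Mn(II) is therefore d⁵.
With 4 monodentate ligands the coordination number is 4.
Fluoride, hydroxide, and isothiocyanate are weak-field ligands.
A high-spin d⁵ ion has zero CFSE in either geometry, so four ligands adopt the sterically favoured tetrahedral geometry.

tetrahedral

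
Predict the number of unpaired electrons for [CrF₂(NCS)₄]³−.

Ligand charges: each fluoride is −1; each isothiocyanate is −1. With an overall charge of −3 the chromium centre must be in the +3 oxidation state.
Chromium is a group-6 element; Cr(III) is therefore d³.
In an octahedral field the d³ configuration is t₂g³e_g⁰ (only one arrangement possible), giving 3 unpaired electrons.

3 unpaired electrons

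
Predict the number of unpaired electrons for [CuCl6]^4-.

Summing ligand charges against the −4 overall charge gives an oxidation state of +2 for copper.
Copper is a group-11 element; Cu(II) is therefore d⁹.
In an octahedral field the d⁹ configuration is t₂g⁶e_g³ (only one arrangement possible), giving 1 unpaired electron.

1 unpaired electron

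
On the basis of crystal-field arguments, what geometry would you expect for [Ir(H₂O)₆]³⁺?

octahedral

Ligand charges: water is neutral. With an overall charge of +3 the iridium centre must be in the +3 oxidation state.
Iridium is a group-9 element; Ir(III) is therefore d⁶.
With 6 monodentate ligands the coordination number is 6.
Six donors around a single metal centre give an octahedral coordination sphere.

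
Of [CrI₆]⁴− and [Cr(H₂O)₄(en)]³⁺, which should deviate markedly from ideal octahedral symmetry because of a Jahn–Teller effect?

[CrI₆]⁴−

[CrI₆]⁴−: Ligand charges: each iodide is −1. With an overall charge of −4 the chromium centre must be in the +2 oxidation state. Cr sits in group 6, so the d-electron count is 6 − 2 = 4. Iodide is a weak-field ligand for a first-row metal, so the complex is high-spin. The t₂g³e_g¹ (high-spin) configuration has an unevenly filled e_g set; the Jahn–Teller theorem predicts a tetragonal distortion (typically axial elongation) to lift the degeneracy.
[Cr(H₂O)₄(en)]³⁺: Ligand charges: water is neutral; ethylenediamine is neutral. With an overall charge of +3 the chromium centre must be in the +3 oxidation state. Group 6 minus oxidation state 3 gives a d³ configuration. The d³ configuration leaves the e_g set evenly filled (or empty) — no strong Jahn–Teller driving force.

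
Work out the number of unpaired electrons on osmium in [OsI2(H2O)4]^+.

Summing ligand charges against the +1 overall charge gives an oxidation state of +3 for osmium.
Osmium is a group-8 element; Os(III) is therefore d⁵.
The spin state decides the count: a 5d ion has a large Δₒ and is invariably low-spin.
An octahedral low-spin d⁵ ion is t₂g⁵e_g⁰, giving 1 unpaired electron.

1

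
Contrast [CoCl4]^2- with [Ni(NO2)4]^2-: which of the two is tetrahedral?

[CoCl4]^2-

For [CoCl4]^2-: Ligand charges: each chloride is −1. With an overall charge of −2 the cobalt centre must be in the +2 oxidation state. Co sits in group 9, so the d-electron count is 9 − 2 = 7. For a high-spin 3d d⁷ ion with weak-field ligands the small Δₜ gives little square-planar CFSE advantage, so four ligands adopt the sterically favoured tetrahedral geometry. → tetrahedral.
For [Ni(NO2)4]^2-: Each nitro (N-bound nitrite) is −1; balancing the −2 overall charge requires Ni(II). Ni sits in group 10, so the d-electron count is 10 − 2 = 8. Nitro (N-bound nitrite) is a strong-field ligand (high in the spectrochemical series). A 3d d⁸ ion with strong-field ligands gains enough CFSE to favour square planar over tetrahedral. → square planar.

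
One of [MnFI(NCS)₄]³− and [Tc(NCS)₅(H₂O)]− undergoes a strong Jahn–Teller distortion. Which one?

[MnFI(NCS)₄]³−

[MnFI(NCS)₄]³−: Each fluoride is −1; each iodide is −1; each isothiocyanate is −1; balancing the −3 overall charge requires Mn(III). Manganese is a group-7 element; Mn(III) is therefore d⁴. Fluoride, iodide, and isothiocyanate are weak-field ligands for a first-row metal, so the complex is high-spin. The t₂g³e_g¹ (high-spin) configuration has an unevenly filled e_g set; the Jahn–Teller theorem predicts a tetragonal distortion (typically axial elongation) to lift the degeneracy.
[Tc(NCS)₅(H₂O)]−: Summing ligand charges against the −1 overall charge gives an oxidation state of +4 for technetium. Tc sits in group 7, so the d-electron count is 7 − 4 = 3. The d³ configuration leaves the e_g set evenly filled (or empty) — no strong Jahn–Teller driving force.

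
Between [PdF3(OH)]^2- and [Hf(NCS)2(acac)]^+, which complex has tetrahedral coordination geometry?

[Hf(NCS)2(acac)]^+

For [PdF3(OH)]^2-: Each fluoride is −1; each hydroxide is −1; balancing the −2 overall charge requires Pd(II). Group 10 minus oxidation state 2 gives a d⁸ configuration. A 4d d⁸ ion has a large crystal-field splitting; square planar leaves the high-energy d_{x²−y²} orbital empty and maximises CFSE. → square planar.
For [Hf(NCS)2(acac)]^+: Each isothiocyanate is −1; each acetylacetonate is −1; balancing the +1 overall charge requires Hf(IV). Group 4 minus oxidation state 4 gives a d⁰ configuration. A d⁰ ion has no crystal-field stabilisation preference between square planar and tetrahedral, so four ligands adopt the sterically favoured tetrahedral geometry. → tetrahedral.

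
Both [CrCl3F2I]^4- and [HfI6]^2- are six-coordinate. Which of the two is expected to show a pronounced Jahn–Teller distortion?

[CrCl3F2I]^4-: Summing ligand charges against the −4 overall charge gives an oxidation state of +2 for chromium. Chromium is a group-6 element; Cr(II) is therefore d⁴. Chloride, fluoride, and iodide are weak-field ligands for a first-row metal, so the complex is high-spin. The t₂g³e_g¹ (high-spin) configuration has an unevenly filled e_g set; the Jahn–Teller theorem predicts a tetragonal distortion (typically axial elongation) to lift the degeneracy.
[HfI6]^2-: Each iodide is −1; balancing the −2 overall charge requires Hf(IV). Group 4 minus oxidation state 4 gives a d⁰ configuration. The d⁰ configuration leaves the e_g set evenly filled (or empty) — no strong Jahn–Teller driving force.

[CrCl3F2I]^4-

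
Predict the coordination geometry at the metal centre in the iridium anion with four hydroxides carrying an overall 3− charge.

Summing ligand charges against the −3 overall charge gives an oxidation state of +1 for iridium.
Iridium is a group-9 element; Ir(I) is therefore d⁸.
Coordination number: 4.
A 5d d⁸ ion has a large crystal-field splitting; square planar leaves the high-energy d_{x²−y²} orbital empty and maximises CFSE.

square planar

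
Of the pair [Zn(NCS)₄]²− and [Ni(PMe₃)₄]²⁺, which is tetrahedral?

[Zn(NCS)₄]²−

For [Zn(NCS)₄]²−: Each isothiocyanate is −1; balancing the −2 overall charge requires Zn(II). Zinc is a group-12 element; Zn(II) is therefore d¹⁰. A d¹⁰ ion has no crystal-field stabilisation preference between square planar and tetrahedral, so four ligands adopt the sterically favoured tetrahedral geometry. → tetrahedral.
For [Ni(PMe₃)₄]²⁺: Ligand charges: trimethylphosphine is neutral. With an overall charge of +2 the nickel centre must be in the +2 oxidation state. Group 10 minus oxidation state 2 gives a d⁸ configuration. Trimethylphosphine is a strong-field ligand (high in the spectrochemical series). A 3d d⁸ ion with strong-field ligands gains enough CFSE to favour square planar over tetrahedral. → square planar.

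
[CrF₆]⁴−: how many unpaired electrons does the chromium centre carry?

4 unpaired electrons

Ligand charges: each fluoride is −1. With an overall charge of −4 the chromium centre must be in the +2 oxidation state.
Group 6 minus oxidation state 2 gives a d⁴ configuration.
The spin state decides the count: Fluoride is a weak-field ligand for a first-row metal, so the complex is high-spin.
An octahedral high-spin d⁴ ion is t₂g³e_g¹, giving 4 unpaired electrons.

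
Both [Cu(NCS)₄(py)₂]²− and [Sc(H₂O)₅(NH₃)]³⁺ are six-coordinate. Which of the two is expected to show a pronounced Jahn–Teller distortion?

[Cu(NCS)₄(py)₂]²−: Each isothiocyanate is −1; pyridine is neutral; balancing the −2 overall charge requires Cu(II). Cu sits in group 11, so the d-electron count is 11 − 2 = 9. The t₂g⁶e_g³ configuration has an unevenly filled e_g set; the Jahn–Teller theorem predicts a tetragonal distortion (typically axial elongation) to lift the degeneracy.
[Sc(H₂O)₅(NH₃)]³⁺: Summing ligand charges against the +3 overall charge gives an oxidation state of +3 for scandium. Group 3 minus oxidation state 3 gives a d⁰ configuration. The d⁰ configuration leaves the e_g set evenly filled (or empty) — no strong Jahn–Teller driving force.

[Cu(NCS)₄(py)₂]²−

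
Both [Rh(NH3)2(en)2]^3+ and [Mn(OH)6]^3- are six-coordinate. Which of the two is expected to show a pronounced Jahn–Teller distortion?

[Mn(OH)6]^3-

[Rh(NH3)2(en)2]^3+: Ammonia is neutral; ethylenediamine is neutral; balancing the +3 overall charge requires Rh(III). Rhodium is a group-9 element; Rh(III) is therefore d⁶. A 4d ion has a large Δₒ and is invariably low-spin. The d⁶ configuration leaves the e_g set evenly filled (or empty) — no strong Jahn–Teller driving force.
[Mn(OH)6]^3-: Ligand charges: each hydroxide is −1. With an overall charge of −3 the manganese centre must be in the +3 oxidation state. Manganese is a group-7 element; Mn(III) is therefore d⁴. Hydroxide is a weak-field ligand for a first-row metal, so the complex is high-spin. The t₂g³e_g¹ (high-spin) configuration has an unevenly filled e_g set; the Jahn–Teller theorem predicts a tetragonal distortion (typically axial elongation) to lift the degeneracy.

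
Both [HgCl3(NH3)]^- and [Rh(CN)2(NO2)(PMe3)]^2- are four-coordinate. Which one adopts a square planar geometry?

[Rh(CN)2(NO2)(PMe3)]^2-

For [HgCl3(NH3)]^-: Summing ligand charges against the −1 overall charge gives an oxidation state of +2 for mercury. Mercury is a group-12 element; Hg(II) is therefore d¹⁰. A d¹⁰ ion has no crystal-field stabilisation preference between square planar and tetrahedral, so four ligands adopt the sterically favoured tetrahedral geometry. → tetrahedral.
For [Rh(CN)2(NO2)(PMe3)]^2-: Summing ligand charges against the −2 overall charge gives an oxidation state of +1 for rhodium. Rhodium is a group-9 element; Rh(I) is therefore d⁸. A 4d d⁸ ion has a large crystal-field splitting; square planar leaves the high-energy d_{x²−y²} orbital empty and maximises CFSE. → square planar.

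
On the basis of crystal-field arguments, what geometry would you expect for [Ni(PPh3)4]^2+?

Summing ligand charges against the +2 overall charge gives an oxidation state of +2 for nickel.
Ni sits in group 10, so the d-electron count is 10 − 2 = 8.
Coordination number: 4.
Triphenylphosphine is a strong-field ligand (high in the spectrochemical series).
A 3d d⁸ ion with strong-field ligands gains enough CFSE to favour square planar over tetrahedral.

square planar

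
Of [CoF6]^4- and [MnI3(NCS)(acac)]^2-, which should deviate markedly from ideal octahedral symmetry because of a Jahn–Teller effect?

[MnI3(NCS)(acac)]^2-

[CoF6]^4-: Each fluoride is −1; balancing the −4 overall charge requires Co(II). Co sits in group 9, so the d-electron count is 9 − 2 = 7. Fluoride is a weak-field ligand for a first-row metal, so the complex is high-spin. The d⁷ configuration leaves the e_g set evenly filled (or empty) — no strong Jahn–Teller driving force.
[MnI3(NCS)(acac)]^2-: Ligand charges: each iodide is −1; each isothiocyanate is −1; each acetylacetonate is −1. With an overall charge of −2 the manganese centre must be in the +3 oxidation state. Manganese is a group-7 element; Mn(III) is therefore d⁴. Acetylacetonate, iodide, and isothiocyanate are weak-field ligands for a first-row metal, so the complex is high-spin. The t₂g³e_g¹ (high-spin) configuration has an unevenly filled e_g set; the Jahn–Teller theorem predicts a tetragonal distortion (typically axial elongation) to lift the degeneracy.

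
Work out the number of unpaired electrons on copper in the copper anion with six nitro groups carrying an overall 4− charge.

1

Each nitro (N-bound nitrite) is −1; balancing the −4 overall charge requires Cu(II).
Copper is a group-11 element; Cu(II) is therefore d⁹.
In an octahedral field the d⁹ configuration is t₂g⁶e_g³ (only one arrangement possible), giving 1 unpaired electron.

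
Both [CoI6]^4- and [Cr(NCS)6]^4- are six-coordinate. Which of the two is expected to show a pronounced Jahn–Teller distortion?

[CoI6]^4-: Ligand charges: each iodide is −1. With an overall charge of −4 the cobalt centre must be in the +2 oxidation state. Group 9 minus oxidation state 2 gives a d⁷ configuration. Iodide is a weak-field ligand for a first-row metal, so the complex is high-spin. The d⁷ configuration leaves the e_g set evenly filled (or empty) — no strong Jahn–Teller driving force.
[Cr(NCS)6]^4-: Ligand charges: each isothiocyanate is −1. With an overall charge of −4 the chromium centre must be in the +2 oxidation state. Group 6 minus oxidation state 2 gives a d⁴ configuration. Isothiocyanate is a weak-field ligand for a first-row metal, so the complex is high-spin. The t₂g³e_g¹ (high-spin) configuration has an unevenly filled e_g set; the Jahn–Teller theorem predicts a tetragonal distortion (typically axial elongation) to lift the degeneracy.

[Cr(NCS)6]^4-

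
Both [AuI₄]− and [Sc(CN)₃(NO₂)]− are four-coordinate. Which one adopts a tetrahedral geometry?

For [AuI₄]−: Summing ligand charges against the −1 overall charge gives an oxidation state of +3 for gold. Group 11 minus oxidation state 3 gives a d⁸ configuration. A 5d d⁸ ion has a large crystal-field splitting; square planar leaves the high-energy d_{x²−y²} orbital empty and maximises CFSE. → square planar.
For [Sc(CN)₃(NO₂)]−: Summing ligand charges against the −1 overall charge gives an oxidation state of +3 for scandium. Group 3 minus oxidation state 3 gives a d⁰ configuration. A d⁰ ion has no crystal-field stabilisation preference between square planar and tetrahedral, so four ligands adopt the sterically favoured tetrahedral geometry. → tetrahedral.

[Sc(CN)₃(NO₂)]−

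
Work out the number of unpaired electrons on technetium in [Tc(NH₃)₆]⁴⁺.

Ammonia is neutral; balancing the +4 overall charge requires Tc(IV).
Technetium is a group-7 element; Tc(IV) is therefore d³.
In an octahedral field the d³ configuration is t₂g³e_g⁰ (only one arrangement possible), giving 3 unpaired electrons.

3 unpaired electrons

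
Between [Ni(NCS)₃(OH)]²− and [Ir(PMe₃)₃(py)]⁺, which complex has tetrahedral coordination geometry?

For [Ni(NCS)₃(OH)]²−: Ligand charges: each isothiocyanate is −1; each hydroxide is −1. With an overall charge of −2 the nickel centre must be in the +2 oxidation state. Ni sits in group 10, so the d-electron count is 10 − 2 = 8. Hydroxide and isothiocyanate are weak-field ligands. With weak-field ligands the CFSE gain from square planar is small, so a 3d d⁸ ion takes the sterically preferred tetrahedral geometry. → tetrahedral.
For [Ir(PMe₃)₃(py)]⁺: Trimethylphosphine is neutral; pyridine is neutral; balancing the +1 overall charge requires Ir(I). Group 9 minus oxidation state 1 gives a d⁸ configuration. A 5d d⁸ ion has a large crystal-field splitting; square planar leaves the high-energy d_{x²−y²} orbital empty and maximises CFSE. → square planar.

[Ni(NCS)₃(OH)]²−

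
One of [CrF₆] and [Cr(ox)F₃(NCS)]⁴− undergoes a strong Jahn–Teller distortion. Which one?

[Cr(ox)F₃(NCS)]⁴−

[CrF₆]: Each fluoride is −1; balancing the 0 overall charge requires Cr(VI). Cr sits in group 6, so the d-electron count is 6 − 6 = 0. The d⁰ configuration leaves the e_g set evenly filled (or empty) — no strong Jahn–Teller driving force.
[Cr(ox)F₃(NCS)]⁴−: Ligand charges: each oxalate is −2; each fluoride is −1; each isothiocyanate is −1. With an overall charge of −4 the chromium centre must be in the +2 oxidation state. Group 6 minus oxidation state 2 gives a d⁴ configuration. Fluoride, isothiocyanate, and oxalate are weak-field ligands for a first-row metal, so the complex is high-spin. The t₂g³e_g¹ (high-spin) configuration has an unevenly filled e_g set; the Jahn–Teller theorem predicts a tetragonal distortion (typically axial elongation) to lift the degeneracy.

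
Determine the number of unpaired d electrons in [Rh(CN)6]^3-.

Ligand charges: each cyanide is −1. With an overall charge of −3 the rhodium centre must be in the +3 oxidation state.
Rh sits in group 9, so the d-electron count is 9 − 3 = 6.
The spin state decides the count: a 4d ion has a large Δₒ and is invariably low-spin.
An octahedral low-spin d⁶ ion is t₂g⁶e_g⁰, giving 0 unpaired electrons.

0 unpaired electrons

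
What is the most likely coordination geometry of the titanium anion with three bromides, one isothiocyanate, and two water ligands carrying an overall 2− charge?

octahedral

Each bromide is −1; each isothiocyanate is −1; water is neutral; balancing the −2 overall charge requires Ti(II).
Ti sits in group 4, so the d-electron count is 4 − 2 = 2.
Coordination number: 6.
Six donors around a single metal centre give an octahedral coordination sphere.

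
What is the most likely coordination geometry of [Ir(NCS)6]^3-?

octahedral

Summing ligand charges against the −3 overall charge gives an oxidation state of +3 for iridium.
Group 9 minus oxidation state 3 gives a d⁶ configuration.
Coordination number: 6.
Six donors around a single metal centre give an octahedral coordination sphere.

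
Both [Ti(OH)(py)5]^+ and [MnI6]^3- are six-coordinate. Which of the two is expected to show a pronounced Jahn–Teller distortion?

[MnI6]^3-

[Ti(OH)(py)5]^+: Ligand charges: each hydroxide is −1; pyridine is neutral. With an overall charge of +1 the titanium centre must be in the +2 oxidation state. Group 4 minus oxidation state 2 gives a d² configuration. The d² configuration leaves the e_g set evenly filled (or empty) — no strong Jahn–Teller driving force.
[MnI6]^3-: Each iodide is −1; balancing the −3 overall charge requires Mn(III). Mn sits in group 7, so the d-electron count is 7 − 3 = 4. Iodide is a weak-field ligand for a first-row metal, so the complex is high-spin. The t₂g³e_g¹ (high-spin) configuration has an unevenly filled e_g set; the Jahn–Teller theorem predicts a tetragonal distortion (typically axial elongation) to lift the degeneracy.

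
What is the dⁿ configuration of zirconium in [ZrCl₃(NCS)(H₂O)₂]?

Each chloride is −1; each isothiocyanate is −1; water is neutral; balancing the 0 overall charge requires Zr(IV).
Group 4 minus oxidation state 4 gives a d⁰ configuration.

d⁰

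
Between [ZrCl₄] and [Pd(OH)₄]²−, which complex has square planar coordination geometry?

For [ZrCl₄]: Ligand charges: each chloride is −1. With an overall charge of 0 the zirconium centre must be in the +4 oxidation state. Group 4 minus oxidation state 4 gives a d⁰ configuration. A d⁰ ion has no crystal-field stabilisation preference between square planar and tetrahedral, so four ligands adopt the sterically favoured tetrahedral geometry. → tetrahedral.
For [Pd(OH)₄]²−: Summing ligand charges against the −2 overall charge gives an oxidation state of +2 for palladium. Palladium is a group-10 element; Pd(II) is therefore d⁸. A 4d d⁸ ion has a large crystal-field splitting; square planar leaves the high-energy d_{x²−y²} orbital empty and maximises CFSE. → square planar.

[Pd(OH)₄]²−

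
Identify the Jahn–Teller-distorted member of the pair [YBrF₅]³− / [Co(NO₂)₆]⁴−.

[Co(NO₂)₆]⁴−

[YBrF₅]³−: Ligand charges: each bromide is −1; each fluoride is −1. With an overall charge of −3 the yttrium centre must be in the +3 oxidation state. Y sits in group 3, so the d-electron count is 3 − 3 = 0. The d⁰ configuration leaves the e_g set evenly filled (or empty) — no strong Jahn–Teller driving force.
[Co(NO₂)₆]⁴−: Summing ligand charges against the −4 overall charge gives an oxidation state of +2 for cobalt. Co sits in group 9, so the d-electron count is 9 − 2 = 7. Nitro (N-bound nitrite) is a strong-field ligand (high in the spectrochemical series) for a first-row metal, so the complex is low-spin. The t₂g⁶e_g¹ (low-spin) configuration has an unevenly filled e_g set; the Jahn–Teller theorem predicts a tetragonal distortion (typically axial elongation) to lift the degeneracy.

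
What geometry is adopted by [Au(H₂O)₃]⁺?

trigonal planar

Water is neutral; balancing the +1 overall charge requires Au(I).
Gold is a group-11 element; Au(I) is therefore d¹⁰.
Coordination number: 3.
Three ligands around a d¹⁰ centre minimise repulsion in a trigonal-planar arrangement.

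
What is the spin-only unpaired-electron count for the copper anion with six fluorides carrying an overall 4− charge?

Summing ligand charges against the −4 overall charge gives an oxidation state of +2 for copper.
Copper is a group-11 element; Cu(II) is therefore d⁹.
In an octahedral field the d⁹ configuration is t₂g⁶e_g³ (only one arrangement possible), giving 1 unpaired electron.

1 unpaired electron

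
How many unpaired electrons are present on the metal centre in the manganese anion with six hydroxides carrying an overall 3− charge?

Ligand charges: each hydroxide is −1. With an overall charge of −3 the manganese centre must be in the +3 oxidation state.
Group 7 minus oxidation state 3 gives a d⁴ configuration.
The spin state decides the count: Hydroxide is a weak-field ligand for a first-row metal, so the complex is high-spin.
An octahedral high-spin d⁴ ion is t₂g³e_g¹, giving 4 unpaired electrons.

4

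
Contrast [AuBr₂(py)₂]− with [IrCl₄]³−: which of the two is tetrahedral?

[AuBr₂(py)₂]−

For [AuBr₂(py)₂]−: Each bromide is −1; pyridine is neutral; balancing the −1 overall charge requires Au(I). Group 11 minus oxidation state 1 gives a d¹⁰ configuration. A d¹⁰ ion has no crystal-field stabilisation preference between square planar and tetrahedral, so four ligands adopt the sterically favoured tetrahedral geometry. → tetrahedral.
For [IrCl₄]³−: Summing ligand charges against the −3 overall charge gives an oxidation state of +1 for iridium. Group 9 minus oxidation state 1 gives a d⁸ configuration. A 5d d⁸ ion has a large crystal-field splitting; square planar leaves the high-energy d_{x²−y²} orbital empty and maximises CFSE. → square planar.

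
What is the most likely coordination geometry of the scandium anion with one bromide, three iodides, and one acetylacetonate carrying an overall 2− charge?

Ligand charges: each bromide is −1; each iodide is −1; each acetylacetonate is −1. With an overall charge of −2 the scandium centre must be in the +3 oxidation state.
Scandium is a group-3 element; Sc(III) is therefore d⁰.
Counting donor atoms: 1×bromide (monodentate) → 1 donor; 3×iodide (monodentate) → 3 donors; 1×acetylacetonate (bidentate) → 2 donors. Coordination number = 6.
Six donors around a single metal centre give an octahedral coordination sphere.

octahedral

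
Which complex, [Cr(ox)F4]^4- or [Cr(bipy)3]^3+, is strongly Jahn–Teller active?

[Cr(ox)F4]^4-: Each oxalate is −2; each fluoride is −1; balancing the −4 overall charge requires Cr(II). Group 6 minus oxidation state 2 gives a d⁴ configuration. Fluoride and oxalate are weak-field ligands for a first-row metal, so the complex is high-spin. The t₂g³e_g¹ (high-spin) configuration has an unevenly filled e_g set; the Jahn–Teller theorem predicts a tetragonal distortion (typically axial elongation) to lift the degeneracy.
[Cr(bipy)3]^3+: Ligand charges: 2,2′-bipyridine is neutral. With an overall charge of +3 the chromium centre must be in the +3 oxidation state. Group 6 minus oxidation state 3 gives a d³ configuration. The d³ configuration leaves the e_g set evenly filled (or empty) — no strong Jahn–Teller driving force.

[Cr(ox)F4]^4-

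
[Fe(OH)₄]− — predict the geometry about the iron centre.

Summing ligand charges against the −1 overall charge gives an oxidation state of +3 for iron.
Iron is a group-8 element; Fe(III) is therefore d⁵.
With 4 monodentate ligands the coordination number is 4.
Hydroxide is a weak-field ligand.
A high-spin d⁵ ion has zero CFSE in either geometry, so four ligands adopt the sterically favoured tetrahedral geometry.

tetrahedral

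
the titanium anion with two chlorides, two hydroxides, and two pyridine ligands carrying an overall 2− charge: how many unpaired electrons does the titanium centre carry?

Each chloride is −1; each hydroxide is −1; pyridine is neutral; balancing the −2 overall charge requires Ti(II).
Group 4 minus oxidation state 2 gives a d² configuration.
In an octahedral field the d² configuration is t₂g²e_g⁰ (only one arrangement possible), giving 2 unpaired electrons.

2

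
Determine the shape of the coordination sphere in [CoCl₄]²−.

tetrahedral

Ligand charges: each chloride is −1. With an overall charge of −2 the cobalt centre must be in the +2 oxidation state.
Cobalt is a group-9 element; Co(II) is therefore d⁷.
Coordination number: 4.
Chloride is a weak-field ligand.
For a high-spin 3d d⁷ ion with weak-field ligands the small Δₜ gives little square-planar CFSE advantage, so four ligands adopt the sterically favoured tetrahedral geometry.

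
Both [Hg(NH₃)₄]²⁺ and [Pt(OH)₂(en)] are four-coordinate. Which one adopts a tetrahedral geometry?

[Hg(NH₃)₄]²⁺

For [Hg(NH₃)₄]²⁺: Ammonia is neutral; balancing the +2 overall charge requires Hg(II). Mercury is a group-12 element; Hg(II) is therefore d¹⁰. A d¹⁰ ion has no crystal-field stabilisation preference between square planar and tetrahedral, so four ligands adopt the sterically favoured tetrahedral geometry. → tetrahedral.
For [Pt(OH)₂(en)]: Each hydroxide is −1; ethylenediamine is neutral; balancing the 0 overall charge requires Pt(II). Group 10 minus oxidation state 2 gives a d⁸ configuration. A 5d d⁸ ion has a large crystal-field splitting; square planar leaves the high-energy d_{x²−y²} orbital empty and maximises CFSE. → square planar.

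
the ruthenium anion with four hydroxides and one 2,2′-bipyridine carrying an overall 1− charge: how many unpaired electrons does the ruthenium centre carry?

1

Ligand charges: each hydroxide is −1; 2,2′-bipyridine is neutral. With an overall charge of −1 the ruthenium centre must be in the +3 oxidation state.
Group 8 minus oxidation state 3 gives a d⁵ configuration.
Counting donor atoms: 4×hydroxide (monodentate) → 4 donors; 1×2,2′-bipyridine (bidentate) → 2 donors. Coordination number = 6.
The spin state decides the count: a 4d ion has a large Δₒ and is invariably low-spin.
An octahedral low-spin d⁵ ion is t₂g⁵e_g⁰, giving 1 unpaired electron.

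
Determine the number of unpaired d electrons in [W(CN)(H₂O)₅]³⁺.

Ligand charges: each cyanide is −1; water is neutral. With an overall charge of +3 the tungsten centre must be in the +4 oxidation state.
Group 6 minus oxidation state 4 gives a d² configuration.
In an octahedral field the d² configuration is t₂g²e_g⁰ (only one arrangement possible), giving 2 unpaired electrons.

2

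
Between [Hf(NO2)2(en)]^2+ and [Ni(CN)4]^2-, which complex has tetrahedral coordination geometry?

[Hf(NO2)2(en)]^2+

For [Hf(NO2)2(en)]^2+: Ligand charges: each nitro (N-bound nitrite) is −1; ethylenediamine is neutral. With an overall charge of +2 the hafnium centre must be in the +4 oxidation state. Hafnium is a group-4 element; Hf(IV) is therefore d⁰. A d⁰ ion has no crystal-field stabilisation preference between square planar and tetrahedral, so four ligands adopt the sterically favoured tetrahedral geometry. → tetrahedral.
For [Ni(CN)4]^2-: Summing ligand charges against the −2 overall charge gives an oxidation state of +2 for nickel. Ni sits in group 10, so the d-electron count is 10 − 2 = 8. Cyanide is a strong-field ligand (high in the spectrochemical series). A 3d d⁸ ion with strong-field ligands gains enough CFSE to favour square planar over tetrahedral. → square planar.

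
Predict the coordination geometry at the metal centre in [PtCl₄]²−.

Summing ligand charges against the −2 overall charge gives an oxidation state of +2 for platinum.
Platinum is a group-10 element; Pt(II) is therefore d⁸.
Coordination number: 4.
A 5d d⁸ ion has a large crystal-field splitting; square planar leaves the high-energy d_{x²−y²} orbital empty and maximises CFSE.

square planar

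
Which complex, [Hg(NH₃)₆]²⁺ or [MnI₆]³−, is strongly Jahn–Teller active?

[MnI₆]³−

[Hg(NH₃)₆]²⁺: Ligand charges: ammonia is neutral. With an overall charge of +2 the mercury centre must be in the +2 oxidation state. Hg sits in group 12, so the d-electron count is 12 − 2 = 10. The d¹⁰ configuration leaves the e_g set evenly filled (or empty) — no strong Jahn–Teller driving force.
[MnI₆]³−: Summing ligand charges against the −3 overall charge gives an oxidation state of +3 for manganese. Mn sits in group 7, so the d-electron count is 7 − 3 = 4. Iodide is a weak-field ligand for a first-row metal, so the complex is high-spin. The t₂g³e_g¹ (high-spin) configuration has an unevenly filled e_g set; the Jahn–Teller theorem predicts a tetragonal distortion (typically axial elongation) to lift the degeneracy.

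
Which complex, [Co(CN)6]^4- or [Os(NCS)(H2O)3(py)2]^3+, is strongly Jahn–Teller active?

[Co(CN)6]^4-

[Co(CN)6]^4-: Summing ligand charges against the −4 overall charge gives an oxidation state of +2 for cobalt. Co sits in group 9, so the d-electron count is 9 − 2 = 7. Cyanide is a strong-field ligand (high in the spectrochemical series) for a first-row metal, so the complex is low-spin. The t₂g⁶e_g¹ (low-spin) configuration has an unevenly filled e_g set; the Jahn–Teller theorem predicts a tetragonal distortion (typically axial elongation) to lift the degeneracy.
[Os(NCS)(H2O)3(py)2]^3+: Ligand charges: each isothiocyanate is −1; water is neutral; pyridine is neutral. With an overall charge of +3 the osmium centre must be in the +4 oxidation state. Os sits in group 8, so the d-electron count is 8 − 4 = 4. A 5d ion has a large Δₒ and is invariably low-spin. The d⁴ configuration leaves the e_g set evenly filled (or empty) — no strong Jahn–Teller driving force.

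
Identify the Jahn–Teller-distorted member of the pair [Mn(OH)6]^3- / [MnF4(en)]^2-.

[Mn(OH)6]^3-: Each hydroxide is −1; balancing the −3 overall charge requires Mn(III). Mn sits in group 7, so the d-electron count is 7 − 3 = 4. Hydroxide is a weak-field ligand for a first-row metal, so the complex is high-spin. The t₂g³e_g¹ (high-spin) configuration has an unevenly filled e_g set; the Jahn–Teller theorem predicts a tetragonal distortion (typically axial elongation) to lift the degeneracy.
[MnF4(en)]^2-: Ligand charges: each fluoride is −1; ethylenediamine is neutral. With an overall charge of −2 the manganese centre must be in the +2 oxidation state. Group 7 minus oxidation state 2 gives a d⁵ configuration. Fluoride is a weak-field ligand for a first-row metal, so the complex is high-spin. The d⁵ configuration leaves the e_g set evenly filled (or empty) — no strong Jahn–Teller driving force.

[Mn(OH)6]^3-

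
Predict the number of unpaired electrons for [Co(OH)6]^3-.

0

Summing ligand charges against the −3 overall charge gives an oxidation state of +3 for cobalt.
Group 9 minus oxidation state 3 gives a d⁶ configuration.
The spin state decides the count: Co(III) has an exceptionally large octahedral splitting and is low-spin with essentially every ligand except fluoride.
An octahedral low-spin d⁶ ion is t₂g⁶e_g⁰, giving 0 unpaired electrons.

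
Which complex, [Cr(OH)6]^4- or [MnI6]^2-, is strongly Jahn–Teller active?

[Cr(OH)6]^4-: Ligand charges: each hydroxide is −1. With an overall charge of −4 the chromium centre must be in the +2 oxidation state. Cr sits in group 6, so the d-electron count is 6 − 2 = 4. Hydroxide is a weak-field ligand for a first-row metal, so the complex is high-spin. The t₂g³e_g¹ (high-spin) configuration has an unevenly filled e_g set; the Jahn–Teller theorem predicts a tetragonal distortion (typically axial elongation) to lift the degeneracy.
[MnI6]^2-: Summing ligand charges against the −2 overall charge gives an oxidation state of +4 for manganese. Manganese is a group-7 element; Mn(IV) is therefore d³. The d³ configuration leaves the e_g set evenly filled (or empty) — no strong Jahn–Teller driving force.

[Cr(OH)6]^4-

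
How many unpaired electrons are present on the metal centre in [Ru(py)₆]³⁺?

1 unpaired electron

Summing ligand charges against the +3 overall charge gives an oxidation state of +3 for ruthenium.
Ruthenium is a group-8 element; Ru(III) is therefore d⁵.
The spin state decides the count: a 4d ion has a large Δₒ and is invariably low-spin.
An octahedral low-spin d⁵ ion is t₂g⁵e_g⁰, giving 1 unpaired electron.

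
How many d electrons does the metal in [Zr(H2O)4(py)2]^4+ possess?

d0

Water is neutral; pyridine is neutral; balancing the +4 overall charge requires Zr(IV).
Group 4 minus oxidation state 4 gives a d⁰ configuration.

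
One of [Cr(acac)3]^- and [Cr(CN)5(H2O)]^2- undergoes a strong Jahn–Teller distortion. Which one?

[Cr(acac)3]^-: Ligand charges: each acetylacetonate is −1. With an overall charge of −1 the chromium centre must be in the +2 oxidation state. Chromium is a group-6 element; Cr(II) is therefore d⁴. Acetylacetonate is a weak-field ligand for a first-row metal, so the complex is high-spin. The t₂g³e_g¹ (high-spin) configuration has an unevenly filled e_g set; the Jahn–Teller theorem predicts a tetragonal distortion (typically axial elongation) to lift the degeneracy.
[Cr(CN)5(H2O)]^2-: Ligand charges: each cyanide is −1; water is neutral. With an overall charge of −2 the chromium centre must be in the +3 oxidation state. Group 6 minus oxidation state 3 gives a d³ configuration. The d³ configuration leaves the e_g set evenly filled (or empty) — no strong Jahn–Teller driving force.

[Cr(acac)3]^-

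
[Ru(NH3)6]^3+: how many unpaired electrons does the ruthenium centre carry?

1

Ligand charges: ammonia is neutral. With an overall charge of +3 the ruthenium centre must be in the +3 oxidation state.
Group 8 minus oxidation state 3 gives a d⁵ configuration.
The spin state decides the count: a 4d ion has a large Δₒ and is invariably low-spin.
An octahedral low-spin d⁵ ion is t₂g⁵e_g⁰, giving 1 unpaired electron.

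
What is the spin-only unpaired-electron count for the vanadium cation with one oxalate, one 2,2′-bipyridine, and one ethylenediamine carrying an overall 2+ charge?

1 unpaired electron

Each oxalate is −2; 2,2′-bipyridine is neutral; ethylenediamine is neutral; balancing the +2 overall charge requires V(IV).
Group 5 minus oxidation state 4 gives a d¹ configuration.
Counting donor atoms: 1×oxalate (bidentate) → 2 donors; 1×2,2′-bipyridine (bidentate) → 2 donors; 1×ethylenediamine (bidentate) → 2 donors. Coordination number = 6.
In an octahedral field the d¹ configuration is t₂g¹e_g⁰ (only one arrangement possible), giving 1 unpaired electron.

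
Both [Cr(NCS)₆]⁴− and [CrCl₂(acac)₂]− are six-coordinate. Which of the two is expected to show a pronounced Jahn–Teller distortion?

[Cr(NCS)₆]⁴−: Ligand charges: each isothiocyanate is −1. With an overall charge of −4 the chromium centre must be in the +2 oxidation state. Group 6 minus oxidation state 2 gives a d⁴ configuration. Isothiocyanate is a weak-field ligand for a first-row metal, so the complex is high-spin. The t₂g³e_g¹ (high-spin) configuration has an unevenly filled e_g set; the Jahn–Teller theorem predicts a tetragonal distortion (typically axial elongation) to lift the degeneracy.
[CrCl₂(acac)₂]−: Summing ligand charges against the −1 overall charge gives an oxidation state of +3 for chromium. Group 6 minus oxidation state 3 gives a d³ configuration. The d³ configuration leaves the e_g set evenly filled (or empty) — no strong Jahn–Teller driving force.

[Cr(NCS)₆]⁴−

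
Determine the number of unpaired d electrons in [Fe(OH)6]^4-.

4

Summing ligand charges against the −4 overall charge gives an oxidation state of +2 for iron.
Fe sits in group 8, so the d-electron count is 8 − 2 = 6.
The spin state decides the count: Hydroxide is a weak-field ligand for a first-row metal, so the complex is high-spin.
An octahedral high-spin d⁶ ion is t₂g⁴e_g², giving 4 unpaired electrons.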